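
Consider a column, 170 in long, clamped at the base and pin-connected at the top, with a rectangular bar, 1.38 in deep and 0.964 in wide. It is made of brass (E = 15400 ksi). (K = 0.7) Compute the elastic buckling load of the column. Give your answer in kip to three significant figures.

P_cr ≈ 1.11 kip

Buckling occurs about the weak axis: I_min = h·b³/12 with b = 0.964 in (the shorter side).
I_min = 1.38×0.964³/12 = 0.1030 in⁴
Effective length L_e = K·L = 0.7 × 170 = 119.0 in
P_cr = π²EI / L_e² = π² × 15400×10³ × 0.1030 / 119.0² = 1.106×10^3 lb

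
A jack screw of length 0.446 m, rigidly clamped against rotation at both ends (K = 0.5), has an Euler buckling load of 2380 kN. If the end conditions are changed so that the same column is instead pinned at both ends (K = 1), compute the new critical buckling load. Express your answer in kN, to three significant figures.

P_cr ∝ 1/K², so P_cr,new = P_cr,old × (K_old/K_new)² = 2380 × (0.5/1)²
= 2380 × 0.2500 = 595 kN

P_cr ≈ 595 kN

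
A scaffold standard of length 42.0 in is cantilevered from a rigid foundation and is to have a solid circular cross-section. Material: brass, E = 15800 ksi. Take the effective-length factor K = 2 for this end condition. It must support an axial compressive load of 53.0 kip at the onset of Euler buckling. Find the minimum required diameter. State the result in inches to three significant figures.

d ≈ 2.64 in

L_e = K·L = 2 × 42.0 = 84.00 in
Required I = P_cr·L_e²/(π²E) = 5.300×10^4 × 84.00² / (π² × 1.58×10^7) = 2.398 in⁴
Solid circle: I = πd⁴/64  ⇒  d = (64I/π)^(1/4) = (64×2.398/π)^(1/4) = 2.64 in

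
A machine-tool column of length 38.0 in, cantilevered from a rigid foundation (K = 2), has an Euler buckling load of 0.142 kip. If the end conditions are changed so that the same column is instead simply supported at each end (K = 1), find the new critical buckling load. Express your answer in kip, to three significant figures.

P_cr ≈ 0.568 kip

P_cr ∝ 1/K², so P_cr,new = P_cr,old × (K_old/K_new)² = 0.142 × (2/1)²
= 0.142 × 4.000 = 0.568 kip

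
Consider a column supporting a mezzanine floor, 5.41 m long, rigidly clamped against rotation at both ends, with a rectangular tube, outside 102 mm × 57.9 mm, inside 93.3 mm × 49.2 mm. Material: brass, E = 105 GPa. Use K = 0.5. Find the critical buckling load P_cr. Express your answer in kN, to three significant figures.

P_cr ≈ 103 kN

Weak-axis I_min = (h_o·b_o³ − h_i·b_i³)/12 with b_o = 57.9, b_i = 49.20 mm (shorter outer/inner sides).
I_min = (102×57.9³ − 93.30×49.20³)/12 = 7.239×10^5 mm⁴
I = 7.239×10^5 mm⁴ = 7.239×10^-7 m⁴
Effective length L_e = K·L = 0.5 × 5.41 = 2.705 m
P_cr = π²EI / L_e² = π² × 105×10⁹ × 7.239×10^-7 / 2.705² = 1.025×10^5 N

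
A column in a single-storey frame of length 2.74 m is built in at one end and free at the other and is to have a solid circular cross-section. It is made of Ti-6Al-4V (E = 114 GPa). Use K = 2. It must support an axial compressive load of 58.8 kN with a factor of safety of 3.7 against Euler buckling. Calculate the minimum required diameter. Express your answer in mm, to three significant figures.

Required P_cr = n·P = 3.7 × 58.8 = 217.6 kN
L_e = K·L = 2 × 2.74 = 5.480 m
Required I = P_cr·L_e²/(π²E) = 2.176×10^5 × 5.480² / (π² × 1.14×10^11) = 5.807×10^-6 m⁴
I_req = 5.807×10^6 mm⁴
Solid circle: I = πd⁴/64  ⇒  d = (64I/π)^(1/4) = (64×5.807×10^6/π)^(1/4) = 104 mm

d ≈ 104 mm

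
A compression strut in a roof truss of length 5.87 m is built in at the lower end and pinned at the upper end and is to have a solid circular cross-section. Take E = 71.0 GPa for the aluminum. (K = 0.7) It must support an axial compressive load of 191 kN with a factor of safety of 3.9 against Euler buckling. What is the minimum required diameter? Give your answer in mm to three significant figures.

d ≈ 138 mm

Required P_cr = n·P = 3.9 × 191 = 744.9 kN
L_e = K·L = 0.7 × 5.87 = 4.109 m
Required I = P_cr·L_e²/(π²E) = 7.449×10^5 × 4.109² / (π² × 7.10×10^10) = 1.795×10^-5 m⁴
I_req = 1.795×10^7 mm⁴
Solid circle: I = πd⁴/64  ⇒  d = (64I/π)^(1/4) = (64×1.795×10^7/π)^(1/4) = 138 mm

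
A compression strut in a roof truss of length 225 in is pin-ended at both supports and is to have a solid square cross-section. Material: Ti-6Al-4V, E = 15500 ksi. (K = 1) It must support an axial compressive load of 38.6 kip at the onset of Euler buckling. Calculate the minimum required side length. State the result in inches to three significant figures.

a ≈ 3.52 in

L_e = K·L = 1 × 225 = 225.0 in
Required I = P_cr·L_e²/(π²E) = 3.860×10^4 × 225.0² / (π² × 1.55×10^7) = 12.77 in⁴
Solid square: I = a⁴/12  ⇒  a = (12I)^(1/4) = (12×12.77)^(1/4) = 3.52 in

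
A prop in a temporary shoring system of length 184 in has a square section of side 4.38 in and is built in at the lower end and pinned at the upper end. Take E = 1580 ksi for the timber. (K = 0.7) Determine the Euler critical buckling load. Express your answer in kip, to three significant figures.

P_cr ≈ 28.8 kip

I = a⁴/12 = 4.38⁴/12 = 30.67 in⁴
Effective length L_e = K·L = 0.7 × 184 = 128.8 in
P_cr = π²EI / L_e² = π² × 1580×10³ × 30.67 / 128.8² = 2.883×10^4 lb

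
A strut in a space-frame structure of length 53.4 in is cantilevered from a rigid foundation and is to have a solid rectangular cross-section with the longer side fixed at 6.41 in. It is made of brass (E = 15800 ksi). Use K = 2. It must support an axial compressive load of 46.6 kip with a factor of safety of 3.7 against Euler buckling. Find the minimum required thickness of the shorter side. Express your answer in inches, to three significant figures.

b ≈ 2.87 in

Required P_cr = n·P = 3.7 × 46.6 = 172.4 kip
L_e = K·L = 2 × 53.4 = 106.8 in
Required I = P_cr·L_e²/(π²E) = 1.724×10^5 × 106.8² / (π² × 1.58×10^7) = 12.61 in⁴
Rectangle, weak axis: I_min = h·b³/12 with h = 6.41 in fixed  ⇒  b = (12I/h)^(1/3) = 2.87 in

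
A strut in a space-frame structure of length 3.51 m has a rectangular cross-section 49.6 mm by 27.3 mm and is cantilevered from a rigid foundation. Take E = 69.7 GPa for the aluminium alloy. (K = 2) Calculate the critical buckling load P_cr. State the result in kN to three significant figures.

Buckling occurs about the weak axis: I_min = h·b³/12 with b = 27.3 mm (the shorter side).
I_min = 49.6×27.3³/12 = 8.410×10^4 mm⁴
I = 8.410×10^4 mm⁴ = 8.410×10^-8 m⁴
Effective length L_e = K·L = 2 × 3.51 = 7.020 m
P_cr = π²EI / L_e² = π² × 69.7×10⁹ × 8.410×10^-8 / 7.020² = 1.174×10^3 N

P_cr ≈ 1.17 kN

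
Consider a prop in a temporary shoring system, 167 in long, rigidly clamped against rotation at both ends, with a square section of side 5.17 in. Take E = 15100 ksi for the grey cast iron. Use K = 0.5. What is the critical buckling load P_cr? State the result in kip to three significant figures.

P_cr ≈ 1270 kip

I = a⁴/12 = 5.17⁴/12 = 59.54 in⁴
Effective length L_e = K·L = 0.5 × 167 = 83.50 in
P_cr = π²EI / L_e² = π² × 15100×10³ × 59.54 / 83.50² = 1.273×10^6 lb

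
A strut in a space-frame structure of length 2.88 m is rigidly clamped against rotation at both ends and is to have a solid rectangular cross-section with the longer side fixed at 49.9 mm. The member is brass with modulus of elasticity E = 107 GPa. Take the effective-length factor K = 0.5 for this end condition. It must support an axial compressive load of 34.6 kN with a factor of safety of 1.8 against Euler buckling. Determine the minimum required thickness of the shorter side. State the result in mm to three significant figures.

Required P_cr = n·P = 1.8 × 34.6 = 62.28 kN
L_e = K·L = 0.5 × 2.88 = 1.440 m
Required I = P_cr·L_e²/(π²E) = 6.228×10^4 × 1.440² / (π² × 1.07×10^11) = 1.223×10^-7 m⁴
I_req = 1.223×10^5 mm⁴
Rectangle, weak axis: I_min = h·b³/12 with h = 49.9 mm fixed  ⇒  b = (12I/h)^(1/3) = 30.9 mm

b ≈ 30.9 mm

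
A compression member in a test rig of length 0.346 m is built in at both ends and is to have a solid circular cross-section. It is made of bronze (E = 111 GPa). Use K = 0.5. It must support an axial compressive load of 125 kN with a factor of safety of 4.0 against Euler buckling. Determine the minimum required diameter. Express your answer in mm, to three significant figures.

d ≈ 23.0 mm

Required P_cr = n·P = 4.0 × 125 = 500.0 kN
L_e = K·L = 0.5 × 0.346 = 0.1730 m
Required I = P_cr·L_e²/(π²E) = 5.000×10^5 × 0.1730² / (π² × 1.11×10^11) = 1.366×10^-8 m⁴
I_req = 1.366×10^4 mm⁴
Solid circle: I = πd⁴/64  ⇒  d = (64I/π)^(1/4) = (64×1.366×10^4/π)^(1/4) = 23.0 mm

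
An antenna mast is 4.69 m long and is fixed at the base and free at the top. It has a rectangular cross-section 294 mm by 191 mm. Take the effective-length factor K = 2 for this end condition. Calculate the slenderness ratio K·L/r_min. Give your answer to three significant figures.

λ ≈ 170

Buckling occurs about the weak axis: I_min = h·b³/12 with b = 191 mm (the shorter side).
I_min = 294×191³/12 = 1.707×10^8 mm⁴
A = 5.615×10^4 mm²;  r_min = √(I/A) = √(1.707×10^8/5.615×10^4) = 55.14 mm
L_e = K·L = 2 × 4.69 m = 9.380 m = 9380.0 mm
λ = L_e / r_min = 9380.0 / 55.14 = 170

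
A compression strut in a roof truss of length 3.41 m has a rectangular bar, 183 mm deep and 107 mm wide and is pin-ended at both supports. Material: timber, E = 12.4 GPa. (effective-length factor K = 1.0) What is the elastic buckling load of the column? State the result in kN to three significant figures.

Buckling occurs about the weak axis: I_min = h·b³/12 with b = 107 mm (the shorter side).
I_min = 183×107³/12 = 1.868×10^7 mm⁴
I = 1.868×10^7 mm⁴ = 1.868×10^-5 m⁴
Effective length L_e = K·L = 1 × 3.41 = 3.410 m
P_cr = π²EI / L_e² = π² × 12.4×10⁹ × 1.868×10^-5 / 3.410² = 1.966×10^5 N

P_cr ≈ 197 kN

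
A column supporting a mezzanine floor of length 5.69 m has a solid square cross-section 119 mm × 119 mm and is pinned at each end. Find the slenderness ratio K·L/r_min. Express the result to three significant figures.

For a square r = a/√12 = 119/√12 = 34.35 mm
L_e = K·L = 1 × 5.69 m = 5.690 m = 5690.0 mm
λ = L_e / r_min = 5690.0 / 34.35 = 166

λ ≈ 166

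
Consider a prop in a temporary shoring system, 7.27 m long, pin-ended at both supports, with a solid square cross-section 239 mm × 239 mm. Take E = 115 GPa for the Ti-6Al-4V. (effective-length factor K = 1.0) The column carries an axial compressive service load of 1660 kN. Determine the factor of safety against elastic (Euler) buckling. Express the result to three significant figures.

n ≈ 3.52

I = a⁴/12 = 239⁴/12 = 2.719×10^8 mm⁴
I = 2.719×10^8 mm⁴ = 2.719×10^-4 m⁴
Effective length L_e = K·L = 1 × 7.27 = 7.270 m
P_cr = π²EI / L_e² = π² × 115×10⁹ × 2.719×10^-4 / 7.270² = 5.839×10^6 N
Factor of safety n = P_cr / P = 5839.0 / 1660 = 3.52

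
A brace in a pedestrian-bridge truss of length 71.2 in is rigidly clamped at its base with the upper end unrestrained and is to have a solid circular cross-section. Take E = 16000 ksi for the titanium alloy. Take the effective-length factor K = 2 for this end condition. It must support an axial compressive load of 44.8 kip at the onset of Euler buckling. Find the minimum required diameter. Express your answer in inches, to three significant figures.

d ≈ 3.29 in

L_e = K·L = 2 × 71.2 = 142.4 in
Required I = P_cr·L_e²/(π²E) = 4.480×10^4 × 142.4² / (π² × 1.60×10^7) = 5.753 in⁴
Solid circle: I = πd⁴/64  ⇒  d = (64I/π)^(1/4) = (64×5.753/π)^(1/4) = 3.29 in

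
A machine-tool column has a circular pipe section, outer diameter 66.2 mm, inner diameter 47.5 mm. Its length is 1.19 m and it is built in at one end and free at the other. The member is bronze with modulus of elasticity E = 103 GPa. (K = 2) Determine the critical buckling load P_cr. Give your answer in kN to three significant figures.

d_o = 66.2 mm, d_i = 47.5 mm
I = π(d_o⁴ − d_i⁴)/64 = π(66.2⁴ − 47.50⁴)/64 = 6.929×10^5 mm⁴
I = 6.929×10^5 mm⁴ = 6.929×10^-7 m⁴
Effective length L_e = K·L = 2 × 1.19 = 2.380 m
P_cr = π²EI / L_e² = π² × 103×10⁹ × 6.929×10^-7 / 2.380² = 1.243×10^5 N

P_cr ≈ 124 kN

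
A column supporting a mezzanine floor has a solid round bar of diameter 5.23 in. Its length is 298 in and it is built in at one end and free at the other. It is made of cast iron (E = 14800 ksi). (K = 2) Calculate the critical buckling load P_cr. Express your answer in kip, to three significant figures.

P_cr ≈ 15.1 kip

I = πd⁴/64 = π×5.23⁴/64 = 36.73 in⁴
Effective length L_e = K·L = 2 × 298 = 596.0 in
P_cr = π²EI / L_e² = π² × 14800×10³ × 36.73 / 596.0² = 1.510×10^4 lb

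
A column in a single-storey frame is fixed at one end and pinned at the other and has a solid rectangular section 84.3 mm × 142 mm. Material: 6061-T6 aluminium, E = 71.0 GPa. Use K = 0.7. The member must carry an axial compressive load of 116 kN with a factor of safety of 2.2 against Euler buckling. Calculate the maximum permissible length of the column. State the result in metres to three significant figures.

L_max ≈ 6.30 m

Buckling occurs about the weak axis: I_min = h·b³/12 with b = 84.3 mm (the shorter side).
I_min = 142×84.3³/12 = 7.089×10^6 mm⁴
I = 7.089×10^-6 m⁴
Required critical load P_cr = n·P = 2.2 × 116 = 255.2 kN = 2.552×10^5 N
From P_cr = π²EI/(K·L)²:  L = (1/K)·√(π²EI/P_cr) = (1/0.7)·√(π²×7.10×10^10×7.089×10^-6/2.552×10^5)
L = 6.30 m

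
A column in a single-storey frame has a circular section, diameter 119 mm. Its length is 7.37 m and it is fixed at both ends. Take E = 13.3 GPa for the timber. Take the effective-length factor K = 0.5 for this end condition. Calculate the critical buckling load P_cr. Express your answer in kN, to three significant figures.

P_cr ≈ 95.2 kN

I = πd⁴/64 = π×119⁴/64 = 9.844×10^6 mm⁴
I = 9.844×10^6 mm⁴ = 9.844×10^-6 m⁴
Effective length L_e = K·L = 0.5 × 7.37 = 3.685 m
P_cr = π²EI / L_e² = π² × 13.3×10⁹ × 9.844×10^-6 / 3.685² = 9.516×10^4 N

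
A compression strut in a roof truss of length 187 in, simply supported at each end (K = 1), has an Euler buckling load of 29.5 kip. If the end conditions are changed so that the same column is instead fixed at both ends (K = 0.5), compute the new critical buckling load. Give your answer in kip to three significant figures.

P_cr ≈ 118 kip

P_cr ∝ 1/K², so P_cr,new = P_cr,old × (K_old/K_new)² = 29.5 × (1/0.5)²
= 29.5 × 4.000 = 118 kip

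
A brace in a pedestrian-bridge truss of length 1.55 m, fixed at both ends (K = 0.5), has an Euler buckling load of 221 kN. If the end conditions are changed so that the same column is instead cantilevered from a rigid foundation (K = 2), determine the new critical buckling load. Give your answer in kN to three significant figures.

P_cr ∝ 1/K², so P_cr,new = P_cr,old × (K_old/K_new)² = 221 × (0.5/2)²
= 221 × 0.06250 = 13.8 kN

P_cr ≈ 13.8 kN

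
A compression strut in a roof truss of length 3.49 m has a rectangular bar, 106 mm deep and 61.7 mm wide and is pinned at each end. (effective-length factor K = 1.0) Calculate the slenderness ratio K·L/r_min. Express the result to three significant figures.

For a rectangle r_min = b/√12 = 61.7/√12 = 17.81 mm
L_e = K·L = 1 × 3.49 m = 3.490 m = 3490.0 mm
λ = L_e / r_min = 3490.0 / 17.81 = 196

λ ≈ 196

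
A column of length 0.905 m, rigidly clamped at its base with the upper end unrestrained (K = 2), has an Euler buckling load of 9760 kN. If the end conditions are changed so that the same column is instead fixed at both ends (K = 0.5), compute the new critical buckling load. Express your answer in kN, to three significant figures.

P_cr ∝ 1/K², so P_cr,new = P_cr,old × (K_old/K_new)² = 9760 × (2/0.5)²
= 9760 × 16.00 = 156000 kN

P_cr ≈ 156000 kN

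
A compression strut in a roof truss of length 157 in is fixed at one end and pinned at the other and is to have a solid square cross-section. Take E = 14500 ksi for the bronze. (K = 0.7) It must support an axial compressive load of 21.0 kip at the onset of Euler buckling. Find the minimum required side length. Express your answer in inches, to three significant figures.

L_e = K·L = 0.7 × 157 = 109.9 in
Required I = P_cr·L_e²/(π²E) = 2.100×10^4 × 109.9² / (π² × 1.45×10^7) = 1.772 in⁴
Solid square: I = a⁴/12  ⇒  a = (12I)^(1/4) = (12×1.772)^(1/4) = 2.15 in

a ≈ 2.15 in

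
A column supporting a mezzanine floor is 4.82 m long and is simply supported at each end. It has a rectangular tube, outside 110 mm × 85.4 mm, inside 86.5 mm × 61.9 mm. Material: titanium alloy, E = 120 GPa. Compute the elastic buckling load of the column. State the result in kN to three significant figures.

Weak-axis I_min = (h_o·b_o³ − h_i·b_i³)/12 with b_o = 85.4, b_i = 61.90 mm (shorter outer/inner sides).
I_min = (110×85.4³ − 86.50×61.90³)/12 = 4.000×10^6 mm⁴
I = 4.000×10^6 mm⁴ = 4.000×10^-6 m⁴
Effective length L_e = K·L = 1 × 4.82 = 4.820 m
P_cr = π²EI / L_e² = π² × 120×10⁹ × 4.000×10^-6 / 4.820² = 2.039×10^5 N

P_cr ≈ 204 kN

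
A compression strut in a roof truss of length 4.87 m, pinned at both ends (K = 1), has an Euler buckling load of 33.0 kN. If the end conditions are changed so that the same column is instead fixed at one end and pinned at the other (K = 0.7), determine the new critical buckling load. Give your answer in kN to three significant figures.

P_cr ≈ 67.3 kN

P_cr ∝ 1/K², so P_cr,new = P_cr,old × (K_old/K_new)² = 33.0 × (1/0.7)²
= 33.0 × 2.041 = 67.3 kN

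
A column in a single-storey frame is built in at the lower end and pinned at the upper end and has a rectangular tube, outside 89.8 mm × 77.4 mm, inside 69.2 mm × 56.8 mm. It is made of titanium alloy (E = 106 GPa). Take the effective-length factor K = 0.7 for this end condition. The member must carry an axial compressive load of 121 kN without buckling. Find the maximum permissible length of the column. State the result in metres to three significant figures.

Weak-axis I_min = (h_o·b_o³ − h_i·b_i³)/12 with b_o = 77.4, b_i = 56.80 mm (shorter outer/inner sides).
I_min = (89.8×77.4³ − 69.20×56.80³)/12 = 2.413×10^6 mm⁴
I = 2.413×10^-6 m⁴
At the buckling limit P_cr = P = 1.210×10^5 N
From P_cr = π²EI/(K·L)²:  L = (1/K)·√(π²EI/P_cr) = (1/0.7)·√(π²×1.06×10^11×2.413×10^-6/1.210×10^5)
L = 6.53 m

L_max ≈ 6.53 m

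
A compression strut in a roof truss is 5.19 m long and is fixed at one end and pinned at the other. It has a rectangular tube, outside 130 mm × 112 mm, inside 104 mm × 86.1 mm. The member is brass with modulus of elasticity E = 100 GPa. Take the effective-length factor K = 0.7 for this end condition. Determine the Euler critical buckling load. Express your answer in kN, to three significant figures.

Weak-axis I_min = (h_o·b_o³ − h_i·b_i³)/12 with b_o = 112, b_i = 86.10 mm (shorter outer/inner sides).
I_min = (130×112³ − 104.0×86.10³)/12 = 9.688×10^6 mm⁴
I = 9.688×10^6 mm⁴ = 9.688×10^-6 m⁴
Effective length L_e = K·L = 0.7 × 5.19 = 3.633 m
P_cr = π²EI / L_e² = π² × 100×10⁹ × 9.688×10^-6 / 3.633² = 7.245×10^5 N

P_cr ≈ 724 kN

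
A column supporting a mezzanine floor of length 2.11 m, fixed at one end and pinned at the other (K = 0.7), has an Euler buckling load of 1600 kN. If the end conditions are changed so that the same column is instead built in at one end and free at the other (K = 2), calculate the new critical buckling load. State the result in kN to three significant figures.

P_cr ∝ 1/K², so P_cr,new = P_cr,old × (K_old/K_new)² = 1600 × (0.7/2)²
= 1600 × 0.1225 = 196 kN

P_cr ≈ 196 kN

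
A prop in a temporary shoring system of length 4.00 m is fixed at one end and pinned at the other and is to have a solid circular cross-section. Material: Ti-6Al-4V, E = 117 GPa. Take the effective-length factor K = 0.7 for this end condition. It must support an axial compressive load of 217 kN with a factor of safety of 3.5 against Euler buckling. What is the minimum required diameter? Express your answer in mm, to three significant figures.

Required P_cr = n·P = 3.5 × 217 = 759.5 kN
L_e = K·L = 0.7 × 4.00 = 2.800 m
Required I = P_cr·L_e²/(π²E) = 7.595×10^5 × 2.800² / (π² × 1.17×10^11) = 5.157×10^-6 m⁴
I_req = 5.157×10^6 mm⁴
Solid circle: I = πd⁴/64  ⇒  d = (64I/π)^(1/4) = (64×5.157×10^6/π)^(1/4) = 101 mm

d ≈ 101 mm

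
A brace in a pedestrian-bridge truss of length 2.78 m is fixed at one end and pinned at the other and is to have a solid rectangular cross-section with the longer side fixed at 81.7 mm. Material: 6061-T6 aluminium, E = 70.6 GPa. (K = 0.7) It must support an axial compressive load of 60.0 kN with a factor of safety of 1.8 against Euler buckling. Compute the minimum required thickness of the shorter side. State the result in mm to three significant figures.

b ≈ 44.2 mm

Required P_cr = n·P = 1.8 × 60.0 = 108.0 kN
L_e = K·L = 0.7 × 2.78 = 1.946 m
Required I = P_cr·L_e²/(π²E) = 1.080×10^5 × 1.946² / (π² × 7.06×10^10) = 5.870×10^-7 m⁴
I_req = 5.870×10^5 mm⁴
Rectangle, weak axis: I_min = h·b³/12 with h = 81.7 mm fixed  ⇒  b = (12I/h)^(1/3) = 44.2 mm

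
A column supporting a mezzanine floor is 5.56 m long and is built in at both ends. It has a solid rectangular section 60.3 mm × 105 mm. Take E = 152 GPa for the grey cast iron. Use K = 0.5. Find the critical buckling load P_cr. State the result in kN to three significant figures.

P_cr ≈ 372 kN

Buckling occurs about the weak axis: I_min = h·b³/12 with b = 60.3 mm (the shorter side).
I_min = 105×60.3³/12 = 1.918×10^6 mm⁴
I = 1.918×10^6 mm⁴ = 1.918×10^-6 m⁴
Effective length L_e = K·L = 0.5 × 5.56 = 2.780 m
P_cr = π²EI / L_e² = π² × 152×10⁹ × 1.918×10^-6 / 2.780² = 3.724×10^5 N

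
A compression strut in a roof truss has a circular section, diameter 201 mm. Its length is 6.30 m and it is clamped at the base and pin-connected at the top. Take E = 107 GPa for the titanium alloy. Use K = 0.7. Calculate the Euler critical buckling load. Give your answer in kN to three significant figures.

P_cr ≈ 4350 kN

I = πd⁴/64 = π×201⁴/64 = 8.012×10^7 mm⁴
I = 8.012×10^7 mm⁴ = 8.012×10^-5 m⁴
Effective length L_e = K·L = 0.7 × 6.30 = 4.410 m
P_cr = π²EI / L_e² = π² × 107×10⁹ × 8.012×10^-5 / 4.410² = 4.351×10^6 N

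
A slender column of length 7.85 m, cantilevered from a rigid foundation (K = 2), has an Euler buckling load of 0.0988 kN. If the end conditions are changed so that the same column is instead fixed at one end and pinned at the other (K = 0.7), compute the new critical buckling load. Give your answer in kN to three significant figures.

P_cr ∝ 1/K², so P_cr,new = P_cr,old × (K_old/K_new)² = 0.0988 × (2/0.7)²
= 0.0988 × 8.163 = 0.807 kN

P_cr ≈ 0.807 kN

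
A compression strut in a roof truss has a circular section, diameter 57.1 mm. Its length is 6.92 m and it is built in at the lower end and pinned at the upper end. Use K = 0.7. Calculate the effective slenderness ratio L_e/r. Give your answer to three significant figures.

λ ≈ 339

For a solid circle r = d/4 = 57.1/4 = 14.28 mm
L_e = K·L = 0.7 × 6.92 m = 4.844 m = 4844.0 mm
λ = L_e / r_min = 4844.0 / 14.28 = 339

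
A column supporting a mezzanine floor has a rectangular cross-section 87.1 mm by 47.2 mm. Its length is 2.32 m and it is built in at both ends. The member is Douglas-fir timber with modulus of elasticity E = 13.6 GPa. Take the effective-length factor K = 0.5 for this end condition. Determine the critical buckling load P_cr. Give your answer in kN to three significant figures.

Buckling occurs about the weak axis: I_min = h·b³/12 with b = 47.2 mm (the shorter side).
I_min = 87.1×47.2³/12 = 7.632×10^5 mm⁴
I = 7.632×10^5 mm⁴ = 7.632×10^-7 m⁴
Effective length L_e = K·L = 0.5 × 2.32 = 1.160 m
P_cr = π²EI / L_e² = π² × 13.6×10⁹ × 7.632×10^-7 / 1.160² = 7.614×10^4 N

P_cr ≈ 76.1 kN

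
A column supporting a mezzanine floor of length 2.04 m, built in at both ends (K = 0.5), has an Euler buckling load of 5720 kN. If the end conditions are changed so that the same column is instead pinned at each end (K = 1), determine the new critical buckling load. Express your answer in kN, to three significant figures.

P_cr ∝ 1/K², so P_cr,new = P_cr,old × (K_old/K_new)² = 5720 × (0.5/1)²
= 5720 × 0.2500 = 1430 kN

P_cr ≈ 1430 kN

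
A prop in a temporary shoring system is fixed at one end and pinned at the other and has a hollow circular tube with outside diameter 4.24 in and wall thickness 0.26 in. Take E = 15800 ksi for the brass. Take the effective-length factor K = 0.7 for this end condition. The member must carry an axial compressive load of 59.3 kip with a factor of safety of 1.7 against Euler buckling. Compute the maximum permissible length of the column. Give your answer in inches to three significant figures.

L_max ≈ 143 in

Inner diameter d_i = 4.24 − 2×0.26 = 3.720 in
I = π(d_o⁴ − d_i⁴)/64 = π(4.24⁴ − 3.720⁴)/64 = 6.464 in⁴
Required critical load P_cr = n·P = 1.7 × 59.3 = 100.8 kip = 1.008×10^5 lb
From P_cr = π²EI/(K·L)²:  L = (1/K)·√(π²EI/P_cr) = (1/0.7)·√(π²×1.58×10^7×6.464/1.008×10^5)
L = 143 in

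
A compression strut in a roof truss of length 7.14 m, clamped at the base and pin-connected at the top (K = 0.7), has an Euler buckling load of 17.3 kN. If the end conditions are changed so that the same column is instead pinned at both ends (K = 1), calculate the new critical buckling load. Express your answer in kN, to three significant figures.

P_cr ∝ 1/K², so P_cr,new = P_cr,old × (K_old/K_new)² = 17.3 × (0.7/1)²
= 17.3 × 0.4900 = 8.48 kN

P_cr ≈ 8.48 kN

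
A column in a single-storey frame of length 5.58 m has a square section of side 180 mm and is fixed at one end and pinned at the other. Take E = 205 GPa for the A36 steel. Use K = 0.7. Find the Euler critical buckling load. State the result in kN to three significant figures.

I = a⁴/12 = 180⁴/12 = 8.748×10^7 mm⁴
I = 8.748×10^7 mm⁴ = 8.748×10^-5 m⁴
Effective length L_e = K·L = 0.7 × 5.58 = 3.906 m
P_cr = π²EI / L_e² = π² × 205×10⁹ × 8.748×10^-5 / 3.906² = 1.160×10^7 N

P_cr ≈ 11600 kN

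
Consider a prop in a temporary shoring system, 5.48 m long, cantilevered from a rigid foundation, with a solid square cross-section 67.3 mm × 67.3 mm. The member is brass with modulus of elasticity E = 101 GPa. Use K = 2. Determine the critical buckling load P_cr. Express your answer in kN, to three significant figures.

P_cr ≈ 14.2 kN

I = a⁴/12 = 67.3⁴/12 = 1.710×10^6 mm⁴
I = 1.710×10^6 mm⁴ = 1.710×10^-6 m⁴
Effective length L_e = K·L = 2 × 5.48 = 10.96 m
P_cr = π²EI / L_e² = π² × 101×10⁹ × 1.710×10^-6 / 10.96² = 1.419×10^4 N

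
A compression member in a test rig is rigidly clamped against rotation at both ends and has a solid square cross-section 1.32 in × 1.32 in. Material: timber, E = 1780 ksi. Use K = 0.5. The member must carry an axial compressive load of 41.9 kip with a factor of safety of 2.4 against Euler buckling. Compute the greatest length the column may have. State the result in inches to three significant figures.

I = a⁴/12 = 1.32⁴/12 = 0.2530 in⁴
Required critical load P_cr = n·P = 2.4 × 41.9 = 100.6 kip = 1.006×10^5 lb
From P_cr = π²EI/(K·L)²:  L = (1/K)·√(π²EI/P_cr) = (1/0.5)·√(π²×1.78×10^6×0.2530/1.006×10^5)
L = 13.3 in

L_max ≈ 13.3 in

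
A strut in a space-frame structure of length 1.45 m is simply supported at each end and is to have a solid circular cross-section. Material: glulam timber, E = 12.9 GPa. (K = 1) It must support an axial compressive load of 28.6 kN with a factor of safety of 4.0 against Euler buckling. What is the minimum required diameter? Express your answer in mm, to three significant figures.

d ≈ 78.8 mm

Required P_cr = n·P = 4.0 × 28.6 = 114.4 kN
L_e = K·L = 1 × 1.45 = 1.450 m
Required I = P_cr·L_e²/(π²E) = 1.144×10^5 × 1.450² / (π² × 1.29×10^10) = 1.889×10^-6 m⁴
I_req = 1.889×10^6 mm⁴
Solid circle: I = πd⁴/64  ⇒  d = (64I/π)^(1/4) = (64×1.889×10^6/π)^(1/4) = 78.8 mm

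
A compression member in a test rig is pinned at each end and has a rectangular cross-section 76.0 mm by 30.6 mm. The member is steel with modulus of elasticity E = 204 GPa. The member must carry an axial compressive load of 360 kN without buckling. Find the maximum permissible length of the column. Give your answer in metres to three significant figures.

L_max ≈ 1.01 m

Buckling occurs about the weak axis: I_min = h·b³/12 with b = 30.6 mm (the shorter side).
I_min = 76.0×30.6³/12 = 1.815×10^5 mm⁴
I = 1.815×10^-7 m⁴
At the buckling limit P_cr = P = 3.600×10^5 N
From P_cr = π²EI/(K·L)²:  L = (1/K)·√(π²EI/P_cr) = (1/1)·√(π²×2.04×10^11×1.815×10^-7/3.600×10^5)
L = 1.01 m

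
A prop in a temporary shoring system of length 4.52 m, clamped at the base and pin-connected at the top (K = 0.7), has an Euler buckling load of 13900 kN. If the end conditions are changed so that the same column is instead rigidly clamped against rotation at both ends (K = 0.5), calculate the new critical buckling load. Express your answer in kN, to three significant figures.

P_cr ≈ 27200 kN

P_cr ∝ 1/K², so P_cr,new = P_cr,old × (K_old/K_new)² = 13900 × (0.7/0.5)²
= 13900 × 1.960 = 27200 kN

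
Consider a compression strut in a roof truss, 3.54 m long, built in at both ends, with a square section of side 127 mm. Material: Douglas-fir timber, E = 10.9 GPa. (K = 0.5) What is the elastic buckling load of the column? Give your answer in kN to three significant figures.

P_cr ≈ 744 kN

I = a⁴/12 = 127⁴/12 = 2.168×10^7 mm⁴
I = 2.168×10^7 mm⁴ = 2.168×10^-5 m⁴
Effective length L_e = K·L = 0.5 × 3.54 = 1.770 m
P_cr = π²EI / L_e² = π² × 10.9×10⁹ × 2.168×10^-5 / 1.770² = 7.444×10^5 N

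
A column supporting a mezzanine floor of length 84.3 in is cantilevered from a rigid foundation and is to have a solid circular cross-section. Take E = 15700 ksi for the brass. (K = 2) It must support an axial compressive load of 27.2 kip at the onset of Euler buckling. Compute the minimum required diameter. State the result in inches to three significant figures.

L_e = K·L = 2 × 84.3 = 168.6 in
Required I = P_cr·L_e²/(π²E) = 2.720×10^4 × 168.6² / (π² × 1.57×10^7) = 4.990 in⁴
Solid circle: I = πd⁴/64  ⇒  d = (64I/π)^(1/4) = (64×4.990/π)^(1/4) = 3.18 in

d ≈ 3.18 in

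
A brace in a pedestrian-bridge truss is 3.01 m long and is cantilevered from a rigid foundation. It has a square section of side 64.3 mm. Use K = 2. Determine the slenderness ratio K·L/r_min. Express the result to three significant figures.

λ ≈ 324

For a square r = a/√12 = 64.3/√12 = 18.56 mm
L_e = K·L = 2 × 3.01 m = 6.020 m = 6020.0 mm
λ = L_e / r_min = 6020.0 / 18.56 = 324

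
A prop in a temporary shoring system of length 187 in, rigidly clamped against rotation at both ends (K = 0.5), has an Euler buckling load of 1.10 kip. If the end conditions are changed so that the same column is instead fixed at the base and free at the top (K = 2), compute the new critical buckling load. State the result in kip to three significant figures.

P_cr ∝ 1/K², so P_cr,new = P_cr,old × (K_old/K_new)² = 1.10 × (0.5/2)²
= 1.10 × 0.06250 = 0.0688 kip

P_cr ≈ 0.0688 kip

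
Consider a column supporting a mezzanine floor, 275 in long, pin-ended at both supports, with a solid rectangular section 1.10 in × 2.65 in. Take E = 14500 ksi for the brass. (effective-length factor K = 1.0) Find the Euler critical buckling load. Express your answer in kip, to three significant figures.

P_cr ≈ 0.556 kip

Buckling occurs about the weak axis: I_min = h·b³/12 with b = 1.10 in (the shorter side).
I_min = 2.65×1.10³/12 = 0.2939 in⁴
Effective length L_e = K·L = 1 × 275 = 275.0 in
P_cr = π²EI / L_e² = π² × 14500×10³ × 0.2939 / 275.0² = 556.2 lb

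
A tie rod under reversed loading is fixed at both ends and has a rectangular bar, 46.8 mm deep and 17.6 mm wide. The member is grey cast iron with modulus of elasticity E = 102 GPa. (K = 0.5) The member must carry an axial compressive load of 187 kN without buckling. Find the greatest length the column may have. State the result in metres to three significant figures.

Buckling occurs about the weak axis: I_min = h·b³/12 with b = 17.6 mm (the shorter side).
I_min = 46.8×17.6³/12 = 2.126×10^4 mm⁴
I = 2.126×10^-8 m⁴
At the buckling limit P_cr = P = 1.870×10^5 N
From P_cr = π²EI/(K·L)²:  L = (1/K)·√(π²EI/P_cr) = (1/0.5)·√(π²×1.02×10^11×2.126×10^-8/1.870×10^5)
L = 0.677 m

L_max ≈ 0.677 m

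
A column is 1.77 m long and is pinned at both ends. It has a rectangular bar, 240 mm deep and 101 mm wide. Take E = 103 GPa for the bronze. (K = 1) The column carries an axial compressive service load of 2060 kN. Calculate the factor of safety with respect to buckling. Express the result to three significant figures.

Buckling occurs about the weak axis: I_min = h·b³/12 with b = 101 mm (the shorter side).
I_min = 240×101³/12 = 2.061×10^7 mm⁴
I = 2.061×10^7 mm⁴ = 2.061×10^-5 m⁴
Effective length L_e = K·L = 1 × 1.77 = 1.770 m
P_cr = π²EI / L_e² = π² × 103×10⁹ × 2.061×10^-5 / 1.770² = 6.686×10^6 N
Factor of safety n = P_cr / P = 6686.3 / 2060 = 3.25

n ≈ 3.25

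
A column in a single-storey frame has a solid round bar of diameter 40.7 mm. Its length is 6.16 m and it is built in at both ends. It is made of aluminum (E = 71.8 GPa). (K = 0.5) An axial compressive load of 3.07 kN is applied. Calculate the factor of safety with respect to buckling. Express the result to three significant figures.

I = πd⁴/64 = π×40.7⁴/64 = 1.347×10^5 mm⁴
I = 1.347×10^5 mm⁴ = 1.347×10^-7 m⁴
Effective length L_e = K·L = 0.5 × 6.16 = 3.080 m
P_cr = π²EI / L_e² = π² × 71.8×10⁹ × 1.347×10^-7 / 3.080² = 1.006×10^4 N
Factor of safety n = P_cr / P = 10.062 / 3.07 = 3.28

n ≈ 3.28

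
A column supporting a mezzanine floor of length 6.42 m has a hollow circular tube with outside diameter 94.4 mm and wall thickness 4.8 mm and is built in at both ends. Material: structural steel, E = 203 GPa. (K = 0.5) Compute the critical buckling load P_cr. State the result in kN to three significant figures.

P_cr ≈ 264 kN

Inner diameter d_i = 94.4 − 2×4.8 = 84.80 mm
I = π(d_o⁴ − d_i⁴)/64 = π(94.4⁴ − 84.80⁴)/64 = 1.360×10^6 mm⁴
I = 1.360×10^6 mm⁴ = 1.360×10^-6 m⁴
Effective length L_e = K·L = 0.5 × 6.42 = 3.210 m
P_cr = π²EI / L_e² = π² × 203×10⁹ × 1.360×10^-6 / 3.210² = 2.644×10^5 N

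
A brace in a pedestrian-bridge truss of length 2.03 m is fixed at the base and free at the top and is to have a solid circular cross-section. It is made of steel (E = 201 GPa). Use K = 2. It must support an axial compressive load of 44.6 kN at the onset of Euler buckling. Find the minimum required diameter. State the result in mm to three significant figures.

d ≈ 52.4 mm

L_e = K·L = 2 × 2.03 = 4.060 m
Required I = P_cr·L_e²/(π²E) = 4.460×10^4 × 4.060² / (π² × 2.01×10^11) = 3.706×10^-7 m⁴
I_req = 3.706×10^5 mm⁴
Solid circle: I = πd⁴/64  ⇒  d = (64I/π)^(1/4) = (64×3.706×10^5/π)^(1/4) = 52.4 mm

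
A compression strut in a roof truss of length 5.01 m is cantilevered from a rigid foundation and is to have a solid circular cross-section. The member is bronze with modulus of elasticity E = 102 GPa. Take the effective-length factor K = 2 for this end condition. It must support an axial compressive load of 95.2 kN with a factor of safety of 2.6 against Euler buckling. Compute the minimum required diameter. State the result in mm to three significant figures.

Required P_cr = n·P = 2.6 × 95.2 = 247.5 kN
L_e = K·L = 2 × 5.01 = 10.02 m
Required I = P_cr·L_e²/(π²E) = 2.475×10^5 × 10.02² / (π² × 1.02×10^11) = 2.469×10^-5 m⁴
I_req = 2.469×10^7 mm⁴
Solid circle: I = πd⁴/64  ⇒  d = (64I/π)^(1/4) = (64×2.469×10^7/π)^(1/4) = 150 mm

d ≈ 150 mm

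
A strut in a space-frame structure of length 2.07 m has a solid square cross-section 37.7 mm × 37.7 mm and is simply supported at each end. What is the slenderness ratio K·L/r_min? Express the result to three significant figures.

λ ≈ 190

I = a⁴/12 = 37.7⁴/12 = 1.683×10^5 mm⁴
A = 1.421×10^3 mm²;  r_min = √(I/A) = √(1.683×10^5/1.421×10^3) = 10.88 mm
L_e = K·L = 1 × 2.07 m = 2.070 m = 2070.0 mm
λ = L_e / r_min = 2070.0 / 10.88 = 190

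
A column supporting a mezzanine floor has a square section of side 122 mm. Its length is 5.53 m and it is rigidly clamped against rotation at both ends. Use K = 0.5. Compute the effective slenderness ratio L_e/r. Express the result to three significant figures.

I = a⁴/12 = 122⁴/12 = 1.846×10^7 mm⁴
A = 1.488×10^4 mm²;  r_min = √(I/A) = √(1.846×10^7/1.488×10^4) = 35.22 mm
L_e = K·L = 0.5 × 5.53 m = 2.765 m = 2765.0 mm
λ = L_e / r_min = 2765.0 / 35.22 = 78.5

λ ≈ 78.5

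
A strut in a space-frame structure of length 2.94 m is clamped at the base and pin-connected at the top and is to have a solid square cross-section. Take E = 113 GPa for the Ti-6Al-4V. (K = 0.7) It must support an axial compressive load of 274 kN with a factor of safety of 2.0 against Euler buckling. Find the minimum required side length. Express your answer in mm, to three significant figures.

Required P_cr = n·P = 2.0 × 274 = 548.0 kN
L_e = K·L = 0.7 × 2.94 = 2.058 m
Required I = P_cr·L_e²/(π²E) = 5.480×10^5 × 2.058² / (π² × 1.13×10^11) = 2.081×10^-6 m⁴
I_req = 2.081×10^6 mm⁴
Solid square: I = a⁴/12  ⇒  a = (12I)^(1/4) = (12×2.081×10^6)^(1/4) = 70.7 mm

a ≈ 70.7 mm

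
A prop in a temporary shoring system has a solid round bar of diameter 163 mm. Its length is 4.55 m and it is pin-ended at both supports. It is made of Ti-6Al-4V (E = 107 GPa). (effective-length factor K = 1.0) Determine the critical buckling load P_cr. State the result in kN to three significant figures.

P_cr ≈ 1770 kN

I = πd⁴/64 = π×163⁴/64 = 3.465×10^7 mm⁴
I = 3.465×10^7 mm⁴ = 3.465×10^-5 m⁴
Effective length L_e = K·L = 1 × 4.55 = 4.550 m
P_cr = π²EI / L_e² = π² × 107×10⁹ × 3.465×10^-5 / 4.550² = 1.768×10^6 N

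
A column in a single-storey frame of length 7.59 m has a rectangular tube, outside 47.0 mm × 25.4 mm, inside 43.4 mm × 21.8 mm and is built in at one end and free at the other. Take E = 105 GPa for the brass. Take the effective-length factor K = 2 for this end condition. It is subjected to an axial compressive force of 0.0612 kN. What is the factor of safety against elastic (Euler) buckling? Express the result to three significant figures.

Weak-axis I_min = (h_o·b_o³ − h_i·b_i³)/12 with b_o = 25.4, b_i = 21.80 mm (shorter outer/inner sides).
I_min = (47.0×25.4³ − 43.40×21.80³)/12 = 2.671×10^4 mm⁴
I = 2.671×10^4 mm⁴ = 2.671×10^-8 m⁴
Effective length L_e = K·L = 2 × 7.59 = 15.18 m
P_cr = π²EI / L_e² = π² × 105×10⁹ × 2.671×10^-8 / 15.18² = 120.1 N
Factor of safety n = P_cr / P = 0.12014 / 0.0612 = 1.96

n ≈ 1.96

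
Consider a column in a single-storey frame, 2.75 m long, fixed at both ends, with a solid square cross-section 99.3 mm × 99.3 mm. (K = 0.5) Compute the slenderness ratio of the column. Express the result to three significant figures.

For a square r = a/√12 = 99.3/√12 = 28.67 mm
L_e = K·L = 0.5 × 2.75 m = 1.375 m = 1375.0 mm
λ = L_e / r_min = 1375.0 / 28.67 = 48.0

λ ≈ 48.0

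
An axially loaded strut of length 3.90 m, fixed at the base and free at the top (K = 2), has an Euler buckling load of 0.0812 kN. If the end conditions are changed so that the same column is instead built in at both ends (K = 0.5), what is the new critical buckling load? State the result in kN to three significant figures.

P_cr ∝ 1/K², so P_cr,new = P_cr,old × (K_old/K_new)² = 0.0812 × (2/0.5)²
= 0.0812 × 16.00 = 1.30 kN

P_cr ≈ 1.30 kN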